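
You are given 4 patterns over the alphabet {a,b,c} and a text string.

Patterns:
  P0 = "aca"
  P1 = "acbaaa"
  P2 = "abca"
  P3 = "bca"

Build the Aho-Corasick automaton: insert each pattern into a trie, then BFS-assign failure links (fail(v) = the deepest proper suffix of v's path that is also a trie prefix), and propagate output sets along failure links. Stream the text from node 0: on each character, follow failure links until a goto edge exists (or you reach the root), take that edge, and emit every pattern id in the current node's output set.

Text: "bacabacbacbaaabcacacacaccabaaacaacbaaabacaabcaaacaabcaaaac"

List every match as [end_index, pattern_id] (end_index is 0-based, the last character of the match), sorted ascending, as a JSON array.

Build automaton:
Trie nodes:
  n0 'ε': a→1 b→11
  n1 'a': b→8 c→2
  n2 'ac': a→3 b→4
  n3 'aca': ·  ←P0
  n4 'acb': a→5
  n5 'acba': a→6
  n6 'acbaa': a→7
  n7 'acbaaa': ·  ←P1
  n8 'ab': c→9
  n9 'abc': a→10
  n10 'abca': ·  ←P2
  n11 'b': c→12
  n12 'bc': a→13
  n13 'bca': ·  ←P3

Failure links (BFS by depth):
  fail(1) 'a': from fail(0)=0 chase 'a': 0 ⇒ 0;  out=∅∪out(0)=∅
  fail(11) 'b': from fail(0)=0 chase 'b': 0 ⇒ 0;  out=∅∪out(0)=∅
  fail(2) 'ac': from fail(1)=0 chase 'c': 0 ⇒ 0;  out=∅∪out(0)=∅
  fail(8) 'ab': from fail(1)=0 chase 'b': 0 ⇒ 11;  out=∅∪out(11)=∅
  fail(12) 'bc': from fail(11)=0 chase 'c': 0 ⇒ 0;  out=∅∪out(0)=∅
  fail(3) 'aca': from fail(2)=0 chase 'a': 0 ⇒ 1;  out={0}∪out(1)={0}
  fail(4) 'acb': from fail(2)=0 chase 'b': 0 ⇒ 11;  out=∅∪out(11)=∅
  fail(9) 'abc': from fail(8)=11 chase 'c': 11 ⇒ 12;  out=∅∪out(12)=∅
  fail(13) 'bca': from fail(12)=0 chase 'a': 0 ⇒ 1;  out={3}∪out(1)={3}
  fail(5) 'acba': from fail(4)=11 chase 'a': 11→0 ⇒ 1;  out=∅∪out(1)=∅
  fail(10) 'abca': from fail(9)=12 chase 'a': 12 ⇒ 13;  out={2}∪out(13)={2,3}
  fail(6) 'acbaa': from fail(5)=1 chase 'a': 1→0 ⇒ 1;  out=∅∪out(1)=∅
  fail(7) 'acbaaa': from fail(6)=1 chase 'a': 1→0 ⇒ 1;  out={1}∪out(1)={1}

Scan:
i=0 'b': node 0→11
i=1 'a': node 11→1 (via fail)
i=2 'c': node 1→2
i=3 'a': node 2→3  ** P0@[1:3]
i=4 'b': node 3→8 (via fail)
i=5 'a': node 8→1 (via fail)
i=6 'c': node 1→2
i=7 'b': node 2→4
i=8 'a': node 4→5
i=9 'c': node 5→2 (via fail)
i=10 'b': node 2→4
i=11 'a': node 4→5
i=12 'a': node 5→6
i=13 'a': node 6→7  ** P1@[8:13]
i=14 'b': node 7→8 (via fail)
i=15 'c': node 8→9
i=16 'a': node 9→10  ** P2@[13:16],P3@[14:16]
i=17 'c': node 10→2 (via fail)
i=18 'a': node 2→3  ** P0@[16:18]
i=19 'c': node 3→2 (via fail)
i=20 'a': node 2→3  ** P0@[18:20]
i=21 'c': node 3→2 (via fail)
i=22 'a': node 2→3  ** P0@[20:22]
i=23 'c': node 3→2 (via fail)
i=24 'c': node 2→0 (via fail)
i=25 'a': node 0→1
i=26 'b': node 1→8
i=27 'a': node 8→1 (via fail)
i=28 'a': node 1→1 (via fail)
i=29 'a': node 1→1 (via fail)
i=30 'c': node 1→2
i=31 'a': node 2→3  ** P0@[29:31]
i=32 'a': node 3→1 (via fail)
i=33 'c': node 1→2
i=34 'b': node 2→4
i=35 'a': node 4→5
i=36 'a': node 5→6
i=37 'a': node 6→7  ** P1@[32:37]
i=38 'b': node 7→8 (via fail)
i=39 'a': node 8→1 (via fail)
i=40 'c': node 1→2
i=41 'a': node 2→3  ** P0@[39:41]
i=42 'a': node 3→1 (via fail)
i=43 'b': node 1→8
i=44 'c': node 8→9
i=45 'a': node 9→10  ** P2@[42:45],P3@[43:45]
i=46 'a': node 10→1 (via fail)
i=47 'a': node 1→1 (via fail)
i=48 'c': node 1→2
i=49 'a': node 2→3  ** P0@[47:49]
i=50 'a': node 3→1 (via fail)
i=51 'b': node 1→8
i=52 'c': node 8→9
i=53 'a': node 9→10  ** P2@[50:53],P3@[51:53]
i=54 'a': node 10→1 (via fail)
i=55 'a': node 1→1 (via fail)
i=56 'a': node 1→1 (via fail)
i=57 'c': node 1→2

Matches: [[3,0],[13,1],[16,2],[16,3],[18,0],[20,0],[22,0],[31,0],[37,1],[41,0],[45,2],[45,3],[49,0],[53,2],[53,3]]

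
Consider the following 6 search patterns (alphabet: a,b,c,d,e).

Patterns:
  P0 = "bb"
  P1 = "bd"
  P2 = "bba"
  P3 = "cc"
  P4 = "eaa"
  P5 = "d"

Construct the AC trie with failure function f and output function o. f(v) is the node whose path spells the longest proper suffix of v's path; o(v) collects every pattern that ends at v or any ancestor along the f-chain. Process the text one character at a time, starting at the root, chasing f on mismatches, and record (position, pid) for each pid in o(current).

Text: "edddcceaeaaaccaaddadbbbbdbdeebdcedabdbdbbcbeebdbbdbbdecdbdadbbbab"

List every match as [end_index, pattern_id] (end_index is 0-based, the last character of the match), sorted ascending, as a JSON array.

Construct AC machine:
Trie nodes:
  n0 'ε': b→1 c→5 d→10 e→7
  n1 'b': b→2 d→3
  n2 'bb': a→4  [P0 ends]
  n3 'bd': ·  [P1 ends]
  n4 'bba': ·  [P2 ends]
  n5 'c': c→6
  n6 'cc': ·  [P3 ends]
  n7 'e': a→8
  n8 'ea': a→9
  n9 'eaa': ·  [P4 ends]
  n10 'd': ·  [P5 ends]

BFS fail/out derivation:
  fail(1) 'b': from fail(0)=0 chase 'b': 0 ⇒ 0;  out=∅∪out(0)=∅
  fail(5) 'c': from fail(0)=0 chase 'c': 0 ⇒ 0;  out=∅∪out(0)=∅
  fail(7) 'e': from fail(0)=0 chase 'e': 0 ⇒ 0;  out=∅∪out(0)=∅
  fail(10) 'd': from fail(0)=0 chase 'd': 0 ⇒ 0;  out={5}∪out(0)={5}
  fail(2) 'bb': from fail(1)=0 chase 'b': 0 ⇒ 1;  out={0}∪out(1)={0}
  fail(3) 'bd': from fail(1)=0 chase 'd': 0 ⇒ 10;  out={1}∪out(10)={1,5}
  fail(6) 'cc': from fail(5)=0 chase 'c': 0 ⇒ 5;  out={3}∪out(5)={3}
  fail(8) 'ea': from fail(7)=0 chase 'a': 0 ⇒ 0;  out=∅∪out(0)=∅
  fail(4) 'bba': from fail(2)=1 chase 'a': 1→0 ⇒ 0;  out={2}∪out(0)={2}
  fail(9) 'eaa': from fail(8)=0 chase 'a': 0 ⇒ 0;  out={4}∪out(0)={4}

Scan:
pos 0 'e': at 7
pos 1 'd': at 10 (fail-walked)  emit P5@[1:1]
pos 2 'd': at 10 (fail-walked)  emit P5@[2:2]
pos 3 'd': at 10 (fail-walked)  emit P5@[3:3]
pos 4 'c': at 5 (fail-walked)
pos 5 'c': at 6  emit P3@[4:5]
pos 6 'e': at 7 (fail-walked)
pos 7 'a': at 8
pos 8 'e': at 7 (fail-walked)
pos 9 'a': at 8
pos 10 'a': at 9  emit P4@[8:10]
pos 11 'a': at 0 (fail-walked)
pos 12 'c': at 5
pos 13 'c': at 6  emit P3@[12:13]
pos 14 'a': at 0 (fail-walked)
pos 15 'a': at 0
pos 16 'd': at 10  emit P5@[16:16]
pos 17 'd': at 10 (fail-walked)  emit P5@[17:17]
pos 18 'a': at 0 (fail-walked)
pos 19 'd': at 10  emit P5@[19:19]
pos 20 'b': at 1 (fail-walked)
pos 21 'b': at 2  emit P0@[20:21]
pos 22 'b': at 2 (fail-walked)  emit P0@[21:22]
pos 23 'b': at 2 (fail-walked)  emit P0@[22:23]
pos 24 'd': at 3 (fail-walked)  emit P1@[23:24],P5@[24:24]
pos 25 'b': at 1 (fail-walked)
pos 26 'd': at 3  emit P1@[25:26],P5@[26:26]
pos 27 'e': at 7 (fail-walked)
pos 28 'e': at 7 (fail-walked)
pos 29 'b': at 1 (fail-walked)
pos 30 'd': at 3  emit P1@[29:30],P5@[30:30]
pos 31 'c': at 5 (fail-walked)
pos 32 'e': at 7 (fail-walked)
pos 33 'd': at 10 (fail-walked)  emit P5@[33:33]
pos 34 'a': at 0 (fail-walked)
pos 35 'b': at 1
pos 36 'd': at 3  emit P1@[35:36],P5@[36:36]
pos 37 'b': at 1 (fail-walked)
pos 38 'd': at 3  emit P1@[37:38],P5@[38:38]
pos 39 'b': at 1 (fail-walked)
pos 40 'b': at 2  emit P0@[39:40]
pos 41 'c': at 5 (fail-walked)
pos 42 'b': at 1 (fail-walked)
pos 43 'e': at 7 (fail-walked)
pos 44 'e': at 7 (fail-walked)
pos 45 'b': at 1 (fail-walked)
pos 46 'd': at 3  emit P1@[45:46],P5@[46:46]
pos 47 'b': at 1 (fail-walked)
pos 48 'b': at 2  emit P0@[47:48]
pos 49 'd': at 3 (fail-walked)  emit P1@[48:49],P5@[49:49]
pos 50 'b': at 1 (fail-walked)
pos 51 'b': at 2  emit P0@[50:51]
pos 52 'd': at 3 (fail-walked)  emit P1@[51:52],P5@[52:52]
pos 53 'e': at 7 (fail-walked)
pos 54 'c': at 5 (fail-walked)
pos 55 'd': at 10 (fail-walked)  emit P5@[55:55]
pos 56 'b': at 1 (fail-walked)
pos 57 'd': at 3  emit P1@[56:57],P5@[57:57]
pos 58 'a': at 0 (fail-walked)
pos 59 'd': at 10  emit P5@[59:59]
pos 60 'b': at 1 (fail-walked)
pos 61 'b': at 2  emit P0@[60:61]
pos 62 'b': at 2 (fail-walked)  emit P0@[61:62]
pos 63 'a': at 4  emit P2@[61:63]
pos 64 'b': at 1 (fail-walked)

Result: [[1,5],[2,5],[3,5],[5,3],[10,4],[13,3],[16,5],[17,5],[19,5],[21,0],[22,0],[23,0],[24,1],[24,5],[26,1],[26,5],[30,1],[30,5],[33,5],[36,1],[36,5],[38,1],[38,5],[40,0],[46,1],[46,5],[48,0],[49,1],[49,5],[51,0],[52,1],[52,5],[55,5],[57,1],[57,5],[59,5],[61,0],[62,0],[63,2]]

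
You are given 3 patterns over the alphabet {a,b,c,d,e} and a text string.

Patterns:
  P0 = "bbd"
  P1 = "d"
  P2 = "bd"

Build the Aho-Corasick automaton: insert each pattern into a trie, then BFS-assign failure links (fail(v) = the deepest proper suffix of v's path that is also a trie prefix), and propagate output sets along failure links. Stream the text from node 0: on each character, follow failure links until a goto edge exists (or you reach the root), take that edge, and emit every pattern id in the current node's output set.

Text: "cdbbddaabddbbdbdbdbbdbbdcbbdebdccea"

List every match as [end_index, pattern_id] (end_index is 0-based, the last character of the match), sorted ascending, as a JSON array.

Construct AC machine:
Trie (insert patterns):
  0='ε' goto b→1 d→4
  1='b' goto b→2 d→5
  2='bb' goto d→3
  3='bbd' goto ·  [P0 ends]
  4='d' goto ·  [P1 ends]
  5='bd' goto ·  [P2 ends]

Failure links (BFS by depth):
  n1('b'): parent n0 fail=0; on 'b' 0 → fail=0;  out ∅∪∅=∅
  n4('d'): parent n0 fail=0; on 'd' 0 → fail=0;  out {1}∪∅={1}
  n2('bb'): parent n1 fail=0; on 'b' 0 → fail=1;  out ∅∪∅=∅
  n5('bd'): parent n1 fail=0; on 'd' 0 → fail=4;  out {2}∪{1}={1,2}
  n3('bbd'): parent n2 fail=1; on 'd' 1 → fail=5;  out {0}∪{1,2}={0,1,2}

Scan:
pos 0 'c': at 0
pos 1 'd': at 4  → match P1@[1:1]
pos 2 'b': at 1 ·f
pos 3 'b': at 2
pos 4 'd': at 3  → match P0@[2:4],P1@[4:4],P2@[3:4]
pos 5 'd': at 4 ·f  → match P1@[5:5]
pos 6 'a': at 0 ·f
pos 7 'a': at 0
pos 8 'b': at 1
pos 9 'd': at 5  → match P1@[9:9],P2@[8:9]
pos 10 'd': at 4 ·f  → match P1@[10:10]
pos 11 'b': at 1 ·f
pos 12 'b': at 2
pos 13 'd': at 3  → match P0@[11:13],P1@[13:13],P2@[12:13]
pos 14 'b': at 1 ·f
pos 15 'd': at 5  → match P1@[15:15],P2@[14:15]
pos 16 'b': at 1 ·f
pos 17 'd': at 5  → match P1@[17:17],P2@[16:17]
pos 18 'b': at 1 ·f
pos 19 'b': at 2
pos 20 'd': at 3  → match P0@[18:20],P1@[20:20],P2@[19:20]
pos 21 'b': at 1 ·f
pos 22 'b': at 2
pos 23 'd': at 3  → match P0@[21:23],P1@[23:23],P2@[22:23]
pos 24 'c': at 0 ·f
pos 25 'b': at 1
pos 26 'b': at 2
pos 27 'd': at 3  → match P0@[25:27],P1@[27:27],P2@[26:27]
pos 28 'e': at 0 ·f
pos 29 'b': at 1
pos 30 'd': at 5  → match P1@[30:30],P2@[29:30]
pos 31 'c': at 0 ·f
pos 32 'c': at 0
pos 33 'e': at 0
pos 34 'a': at 0

Result: [[1,1],[4,0],[4,1],[4,2],[5,1],[9,1],[9,2],[10,1],[13,0],[13,1],[13,2],[15,1],[15,2],[17,1],[17,2],[20,0],[20,1],[20,2],[23,0],[23,1],[23,2],[27,0],[27,1],[27,2],[30,1],[30,2]]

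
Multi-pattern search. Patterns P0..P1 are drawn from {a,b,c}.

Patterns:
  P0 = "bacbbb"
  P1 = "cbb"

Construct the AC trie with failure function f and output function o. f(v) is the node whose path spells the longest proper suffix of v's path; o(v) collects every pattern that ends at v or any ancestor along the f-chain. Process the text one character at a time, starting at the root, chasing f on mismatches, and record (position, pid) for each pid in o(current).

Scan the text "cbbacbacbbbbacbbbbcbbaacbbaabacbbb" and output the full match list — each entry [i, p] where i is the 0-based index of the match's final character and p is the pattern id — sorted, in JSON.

Build automaton:
Trie nodes:
  0='ε' goto b→1 c→7
  1='b' goto a→2
  2='ba' goto c→3
  3='bac' goto b→4
  4='bacb' goto b→5
  5='bacbb' goto b→6
  6='bacbbb' goto ·  [P0 ends]
  7='c' goto b→8
  8='cb' goto b→9
  9='cbb' goto ·  [P1 ends]

Failure links (BFS by depth):
  n1('b'): parent n0 fail=0; on 'b' 0 → fail=0;  out ∅∪∅=∅
  n7('c'): parent n0 fail=0; on 'c' 0 → fail=0;  out ∅∪∅=∅
  n2('ba'): parent n1 fail=0; on 'a' 0 → fail=0;  out ∅∪∅=∅
  n8('cb'): parent n7 fail=0; on 'b' 0 → fail=1;  out ∅∪∅=∅
  n3('bac'): parent n2 fail=0; on 'c' 0 → fail=7;  out ∅∪∅=∅
  n9('cbb'): parent n8 fail=1; on 'b' 1→0 → fail=1;  out {1}∪∅={1}
  n4('bacb'): parent n3 fail=7; on 'b' 7 → fail=8;  out ∅∪∅=∅
  n5('bacbb'): parent n4 fail=8; on 'b' 8 → fail=9;  out ∅∪{1}={1}
  n6('bacbbb'): parent n5 fail=9; on 'b' 9→1→0 → fail=1;  out {0}∪∅={0}

Run:
[0] read 'c'  n0⇒n7
[1] read 'b'  n7⇒n8
[2] read 'b'  n8⇒n9  → match P1@[0:2]
[3] read 'a'  n9⇒n2 (via fail)
[4] read 'c'  n2⇒n3
[5] read 'b'  n3⇒n4
[6] read 'a'  n4⇒n2 (via fail)
[7] read 'c'  n2⇒n3
[8] read 'b'  n3⇒n4
[9] read 'b'  n4⇒n5  → match P1@[7:9]
[10] read 'b'  n5⇒n6  → match P0@[5:10]
[11] read 'b'  n6⇒n1 (via fail)
[12] read 'a'  n1⇒n2
[13] read 'c'  n2⇒n3
[14] read 'b'  n3⇒n4
[15] read 'b'  n4⇒n5  → match P1@[13:15]
[16] read 'b'  n5⇒n6  → match P0@[11:16]
[17] read 'b'  n6⇒n1 (via fail)
[18] read 'c'  n1⇒n7 (via fail)
[19] read 'b'  n7⇒n8
[20] read 'b'  n8⇒n9  → match P1@[18:20]
[21] read 'a'  n9⇒n2 (via fail)
[22] read 'a'  n2⇒n0 (via fail)
[23] read 'c'  n0⇒n7
[24] read 'b'  n7⇒n8
[25] read 'b'  n8⇒n9  → match P1@[23:25]
[26] read 'a'  n9⇒n2 (via fail)
[27] read 'a'  n2⇒n0 (via fail)
[28] read 'b'  n0⇒n1
[29] read 'a'  n1⇒n2
[30] read 'c'  n2⇒n3
[31] read 'b'  n3⇒n4
[32] read 'b'  n4⇒n5  → match P1@[30:32]
[33] read 'b'  n5⇒n6  → match P0@[28:33]

Result: [[2,1],[9,1],[10,0],[15,1],[16,0],[20,1],[25,1],[32,1],[33,0]]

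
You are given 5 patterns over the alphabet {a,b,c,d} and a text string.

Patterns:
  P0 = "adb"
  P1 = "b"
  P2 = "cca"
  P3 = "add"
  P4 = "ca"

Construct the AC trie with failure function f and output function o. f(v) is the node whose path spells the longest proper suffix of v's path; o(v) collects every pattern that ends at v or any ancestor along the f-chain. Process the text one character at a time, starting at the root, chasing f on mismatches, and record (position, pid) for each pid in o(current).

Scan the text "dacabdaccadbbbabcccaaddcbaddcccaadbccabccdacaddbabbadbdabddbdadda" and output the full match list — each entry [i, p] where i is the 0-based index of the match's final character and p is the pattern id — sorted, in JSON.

Construct AC machine:
Trie (insert patterns):
  n0 'ε': a→1 b→4 c→5
  n1 'a': d→2
  n2 'ad': b→3 d→8
  n3 'adb': ·  ←P0
  n4 'b': ·  ←P1
  n5 'c': a→9 c→6
  n6 'cc': a→7
  n7 'cca': ·  ←P2
  n8 'add': ·  ←P3
  n9 'ca': ·  ←P4

BFS fail/out derivation:
  n1('a'): parent n0 fail=0; on 'a' 0 → fail=0;  out ∅∪∅=∅
  n4('b'): parent n0 fail=0; on 'b' 0 → fail=0;  out {1}∪∅={1}
  n5('c'): parent n0 fail=0; on 'c' 0 → fail=0;  out ∅∪∅=∅
  n2('ad'): parent n1 fail=0; on 'd' 0 → fail=0;  out ∅∪∅=∅
  n6('cc'): parent n5 fail=0; on 'c' 0 → fail=5;  out ∅∪∅=∅
  n9('ca'): parent n5 fail=0; on 'a' 0 → fail=1;  out {4}∪∅={4}
  n3('adb'): parent n2 fail=0; on 'b' 0 → fail=4;  out {0}∪{1}={0,1}
  n7('cca'): parent n6 fail=5; on 'a' 5 → fail=9;  out {2}∪{4}={2,4}
  n8('add'): parent n2 fail=0; on 'd' 0 → fail=0;  out {3}∪∅={3}

Scan:
[0] read 'd'  n0⇒n0
[1] read 'a'  n0⇒n1
[2] read 'c'  n1⇒n5 (fail-walked)
[3] read 'a'  n5⇒n9  emit P4@[2:3]
[4] read 'b'  n9⇒n4 (fail-walked)  emit P1@[4:4]
[5] read 'd'  n4⇒n0 (fail-walked)
[6] read 'a'  n0⇒n1
[7] read 'c'  n1⇒n5 (fail-walked)
[8] read 'c'  n5⇒n6
[9] read 'a'  n6⇒n7  emit P2@[7:9],P4@[8:9]
[10] read 'd'  n7⇒n2 (fail-walked)
[11] read 'b'  n2⇒n3  emit P0@[9:11],P1@[11:11]
[12] read 'b'  n3⇒n4 (fail-walked)  emit P1@[12:12]
[13] read 'b'  n4⇒n4 (fail-walked)  emit P1@[13:13]
[14] read 'a'  n4⇒n1 (fail-walked)
[15] read 'b'  n1⇒n4 (fail-walked)  emit P1@[15:15]
[16] read 'c'  n4⇒n5 (fail-walked)
[17] read 'c'  n5⇒n6
[18] read 'c'  n6⇒n6 (fail-walked)
[19] read 'a'  n6⇒n7  emit P2@[17:19],P4@[18:19]
[20] read 'a'  n7⇒n1 (fail-walked)
[21] read 'd'  n1⇒n2
[22] read 'd'  n2⇒n8  emit P3@[20:22]
[23] read 'c'  n8⇒n5 (fail-walked)
[24] read 'b'  n5⇒n4 (fail-walked)  emit P1@[24:24]
[25] read 'a'  n4⇒n1 (fail-walked)
[26] read 'd'  n1⇒n2
[27] read 'd'  n2⇒n8  emit P3@[25:27]
[28] read 'c'  n8⇒n5 (fail-walked)
[29] read 'c'  n5⇒n6
[30] read 'c'  n6⇒n6 (fail-walked)
[31] read 'a'  n6⇒n7  emit P2@[29:31],P4@[30:31]
[32] read 'a'  n7⇒n1 (fail-walked)
[33] read 'd'  n1⇒n2
[34] read 'b'  n2⇒n3  emit P0@[32:34],P1@[34:34]
[35] read 'c'  n3⇒n5 (fail-walked)
[36] read 'c'  n5⇒n6
[37] read 'a'  n6⇒n7  emit P2@[35:37],P4@[36:37]
[38] read 'b'  n7⇒n4 (fail-walked)  emit P1@[38:38]
[39] read 'c'  n4⇒n5 (fail-walked)
[40] read 'c'  n5⇒n6
[41] read 'd'  n6⇒n0 (fail-walked)
[42] read 'a'  n0⇒n1
[43] read 'c'  n1⇒n5 (fail-walked)
[44] read 'a'  n5⇒n9  emit P4@[43:44]
[45] read 'd'  n9⇒n2 (fail-walked)
[46] read 'd'  n2⇒n8  emit P3@[44:46]
[47] read 'b'  n8⇒n4 (fail-walked)  emit P1@[47:47]
[48] read 'a'  n4⇒n1 (fail-walked)
[49] read 'b'  n1⇒n4 (fail-walked)  emit P1@[49:49]
[50] read 'b'  n4⇒n4 (fail-walked)  emit P1@[50:50]
[51] read 'a'  n4⇒n1 (fail-walked)
[52] read 'd'  n1⇒n2
[53] read 'b'  n2⇒n3  emit P0@[51:53],P1@[53:53]
[54] read 'd'  n3⇒n0 (fail-walked)
[55] read 'a'  n0⇒n1
[56] read 'b'  n1⇒n4 (fail-walked)  emit P1@[56:56]
[57] read 'd'  n4⇒n0 (fail-walked)
[58] read 'd'  n0⇒n0
[59] read 'b'  n0⇒n4  emit P1@[59:59]
[60] read 'd'  n4⇒n0 (fail-walked)
[61] read 'a'  n0⇒n1
[62] read 'd'  n1⇒n2
[63] read 'd'  n2⇒n8  emit P3@[61:63]
[64] read 'a'  n8⇒n1 (fail-walked)

All matches (sorted): [[3,4],[4,1],[9,2],[9,4],[11,0],[11,1],[12,1],[13,1],[15,1],[19,2],[19,4],[22,3],[24,1],[27,3],[31,2],[31,4],[34,0],[34,1],[37,2],[37,4],[38,1],[44,4],[46,3],[47,1],[49,1],[50,1],[53,0],[53,1],[56,1],[59,1],[63,3]]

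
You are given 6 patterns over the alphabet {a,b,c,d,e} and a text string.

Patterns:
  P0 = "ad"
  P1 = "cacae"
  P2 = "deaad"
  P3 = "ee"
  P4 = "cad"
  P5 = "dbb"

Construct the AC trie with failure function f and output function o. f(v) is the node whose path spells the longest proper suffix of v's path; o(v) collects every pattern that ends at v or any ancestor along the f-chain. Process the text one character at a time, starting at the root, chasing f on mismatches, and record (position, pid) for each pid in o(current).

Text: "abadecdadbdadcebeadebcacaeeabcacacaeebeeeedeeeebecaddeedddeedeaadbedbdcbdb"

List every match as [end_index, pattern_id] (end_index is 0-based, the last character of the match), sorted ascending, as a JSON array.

Construct AC machine:
Trie nodes:
  n0 'ε': a→1 c→3 d→8 e→13
  n1 'a': d→2
  n2 'ad': ·  ←P0
  n3 'c': a→4
  n4 'ca': c→5 d→15
  n5 'cac': a→6
  n6 'caca': e→7
  n7 'cacae': ·  ←P1
  n8 'd': b→16 e→9
  n9 'de': a→10
  n10 'dea': a→11
  n11 'deaa': d→12
  n12 'deaad': ·  ←P2
  n13 'e': e→14
  n14 'ee': ·  ←P3
  n15 'cad': ·  ←P4
  n16 'db': b→17
  n17 'dbb': ·  ←P5

BFS fail/out derivation:
  n1('a'): parent n0 fail=0; on 'a' 0 → fail=0;  out ∅∪∅=∅
  n3('c'): parent n0 fail=0; on 'c' 0 → fail=0;  out ∅∪∅=∅
  n8('d'): parent n0 fail=0; on 'd' 0 → fail=0;  out ∅∪∅=∅
  n13('e'): parent n0 fail=0; on 'e' 0 → fail=0;  out ∅∪∅=∅
  n2('ad'): parent n1 fail=0; on 'd' 0 → fail=8;  out {0}∪∅={0}
  n4('ca'): parent n3 fail=0; on 'a' 0 → fail=1;  out ∅∪∅=∅
  n9('de'): parent n8 fail=0; on 'e' 0 → fail=13;  out ∅∪∅=∅
  n14('ee'): parent n13 fail=0; on 'e' 0 → fail=13;  out {3}∪∅={3}
  n16('db'): parent n8 fail=0; on 'b' 0 → fail=0;  out ∅∪∅=∅
  n5('cac'): parent n4 fail=1; on 'c' 1→0 → fail=3;  out ∅∪∅=∅
  n10('dea'): parent n9 fail=13; on 'a' 13→0 → fail=1;  out ∅∪∅=∅
  n15('cad'): parent n4 fail=1; on 'd' 1 → fail=2;  out {4}∪{0}={0,4}
  n17('dbb'): parent n16 fail=0; on 'b' 0 → fail=0;  out {5}∪∅={5}
  n6('caca'): parent n5 fail=3; on 'a' 3 → fail=4;  out ∅∪∅=∅
  n11('deaa'): parent n10 fail=1; on 'a' 1→0 → fail=1;  out ∅∪∅=∅
  n7('cacae'): parent n6 fail=4; on 'e' 4→1→0 → fail=13;  out {1}∪∅={1}
  n12('deaad'): parent n11 fail=1; on 'd' 1 → fail=2;  out {2}∪{0}={0,2}

Scan:
[0] read 'a'  n0⇒n1
[1] read 'b'  n1⇒n0 ·f
[2] read 'a'  n0⇒n1
[3] read 'd'  n1⇒n2  ** P0@[2:3]
[4] read 'e'  n2⇒n9 ·f
[5] read 'c'  n9⇒n3 ·f
[6] read 'd'  n3⇒n8 ·f
[7] read 'a'  n8⇒n1 ·f
[8] read 'd'  n1⇒n2  ** P0@[7:8]
[9] read 'b'  n2⇒n16 ·f
[10] read 'd'  n16⇒n8 ·f
[11] read 'a'  n8⇒n1 ·f
[12] read 'd'  n1⇒n2  ** P0@[11:12]
[13] read 'c'  n2⇒n3 ·f
[14] read 'e'  n3⇒n13 ·f
[15] read 'b'  n13⇒n0 ·f
[16] read 'e'  n0⇒n13
[17] read 'a'  n13⇒n1 ·f
[18] read 'd'  n1⇒n2  ** P0@[17:18]
[19] read 'e'  n2⇒n9 ·f
[20] read 'b'  n9⇒n0 ·f
[21] read 'c'  n0⇒n3
[22] read 'a'  n3⇒n4
[23] read 'c'  n4⇒n5
[24] read 'a'  n5⇒n6
[25] read 'e'  n6⇒n7  ** P1@[21:25]
[26] read 'e'  n7⇒n14 ·f  ** P3@[25:26]
[27] read 'a'  n14⇒n1 ·f
[28] read 'b'  n1⇒n0 ·f
[29] read 'c'  n0⇒n3
[30] read 'a'  n3⇒n4
[31] read 'c'  n4⇒n5
[32] read 'a'  n5⇒n6
[33] read 'c'  n6⇒n5 ·f
[34] read 'a'  n5⇒n6
[35] read 'e'  n6⇒n7  ** P1@[31:35]
[36] read 'e'  n7⇒n14 ·f  ** P3@[35:36]
[37] read 'b'  n14⇒n0 ·f
[38] read 'e'  n0⇒n13
[39] read 'e'  n13⇒n14  ** P3@[38:39]
[40] read 'e'  n14⇒n14 ·f  ** P3@[39:40]
[41] read 'e'  n14⇒n14 ·f  ** P3@[40:41]
[42] read 'd'  n14⇒n8 ·f
[43] read 'e'  n8⇒n9
[44] read 'e'  n9⇒n14 ·f  ** P3@[43:44]
[45] read 'e'  n14⇒n14 ·f  ** P3@[44:45]
[46] read 'e'  n14⇒n14 ·f  ** P3@[45:46]
[47] read 'b'  n14⇒n0 ·f
[48] read 'e'  n0⇒n13
[49] read 'c'  n13⇒n3 ·f
[50] read 'a'  n3⇒n4
[51] read 'd'  n4⇒n15  ** P0@[50:51],P4@[49:51]
[52] read 'd'  n15⇒n8 ·f
[53] read 'e'  n8⇒n9
[54] read 'e'  n9⇒n14 ·f  ** P3@[53:54]
[55] read 'd'  n14⇒n8 ·f
[56] read 'd'  n8⇒n8 ·f
[57] read 'd'  n8⇒n8 ·f
[58] read 'e'  n8⇒n9
[59] read 'e'  n9⇒n14 ·f  ** P3@[58:59]
[60] read 'd'  n14⇒n8 ·f
[61] read 'e'  n8⇒n9
[62] read 'a'  n9⇒n10
[63] read 'a'  n10⇒n11
[64] read 'd'  n11⇒n12  ** P0@[63:64],P2@[60:64]
[65] read 'b'  n12⇒n16 ·f
[66] read 'e'  n16⇒n13 ·f
[67] read 'd'  n13⇒n8 ·f
[68] read 'b'  n8⇒n16
[69] read 'd'  n16⇒n8 ·f
[70] read 'c'  n8⇒n3 ·f
[71] read 'b'  n3⇒n0 ·f
[72] read 'd'  n0⇒n8
[73] read 'b'  n8⇒n16

All matches (sorted): [[3,0],[8,0],[12,0],[18,0],[25,1],[26,3],[35,1],[36,3],[39,3],[40,3],[41,3],[44,3],[45,3],[46,3],[51,0],[51,4],[54,3],[59,3],[64,0],[64,2]]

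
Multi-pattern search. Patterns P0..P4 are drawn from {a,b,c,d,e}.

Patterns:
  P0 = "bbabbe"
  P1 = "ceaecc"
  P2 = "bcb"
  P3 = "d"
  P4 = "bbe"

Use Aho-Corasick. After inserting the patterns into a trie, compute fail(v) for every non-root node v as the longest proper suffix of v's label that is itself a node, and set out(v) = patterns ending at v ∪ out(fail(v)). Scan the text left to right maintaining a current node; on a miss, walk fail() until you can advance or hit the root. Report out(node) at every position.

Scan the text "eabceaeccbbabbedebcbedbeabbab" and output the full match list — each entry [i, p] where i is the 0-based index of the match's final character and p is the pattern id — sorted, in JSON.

Build automaton:
Trie (insert patterns):
  n0 'ε': b→1 c→7 d→15
  n1 'b': b→2 c→13
  n2 'bb': a→3 e→16
  n3 'bba': b→4
  n4 'bbab': b→5
  n5 'bbabb': e→6
  n6 'bbabbe': ·  ←P0
  n7 'c': e→8
  n8 'ce': a→9
  n9 'cea': e→10
  n10 'ceae': c→11
  n11 'ceaec': c→12
  n12 'ceaecc': ·  ←P1
  n13 'bc': b→14
  n14 'bcb': ·  ←P2
  n15 'd': ·  ←P3
  n16 'bbe': ·  ←P4

Failure links (BFS by depth):
  n1('b'): parent n0 fail=0; on 'b' 0 → fail=0;  out ∅∪∅=∅
  n7('c'): parent n0 fail=0; on 'c' 0 → fail=0;  out ∅∪∅=∅
  n15('d'): parent n0 fail=0; on 'd' 0 → fail=0;  out {3}∪∅={3}
  n2('bb'): parent n1 fail=0; on 'b' 0 → fail=1;  out ∅∪∅=∅
  n8('ce'): parent n7 fail=0; on 'e' 0 → fail=0;  out ∅∪∅=∅
  n13('bc'): parent n1 fail=0; on 'c' 0 → fail=7;  out ∅∪∅=∅
  n3('bba'): parent n2 fail=1; on 'a' 1→0 → fail=0;  out ∅∪∅=∅
  n9('cea'): parent n8 fail=0; on 'a' 0 → fail=0;  out ∅∪∅=∅
  n14('bcb'): parent n13 fail=7; on 'b' 7→0 → fail=1;  out {2}∪∅={2}
  n16('bbe'): parent n2 fail=1; on 'e' 1→0 → fail=0;  out {4}∪∅={4}
  n4('bbab'): parent n3 fail=0; on 'b' 0 → fail=1;  out ∅∪∅=∅
  n10('ceae'): parent n9 fail=0; on 'e' 0 → fail=0;  out ∅∪∅=∅
  n5('bbabb'): parent n4 fail=1; on 'b' 1 → fail=2;  out ∅∪∅=∅
  n11('ceaec'): parent n10 fail=0; on 'c' 0 → fail=7;  out ∅∪∅=∅
  n6('bbabbe'): parent n5 fail=2; on 'e' 2 → fail=16;  out {0}∪{4}={0,4}
  n12('ceaecc'): parent n11 fail=7; on 'c' 7→0 → fail=7;  out {1}∪∅={1}

Text stream:
i=0 'e': node 0→0
i=1 'a': node 0→0
i=2 'b': node 0→1
i=3 'c': node 1→13
i=4 'e': node 13→8 ·f
i=5 'a': node 8→9
i=6 'e': node 9→10
i=7 'c': node 10→11
i=8 'c': node 11→12  emit P1@[3:8]
i=9 'b': node 12→1 ·f
i=10 'b': node 1→2
i=11 'a': node 2→3
i=12 'b': node 3→4
i=13 'b': node 4→5
i=14 'e': node 5→6  emit P0@[9:14],P4@[12:14]
i=15 'd': node 6→15 ·f  emit P3@[15:15]
i=16 'e': node 15→0 ·f
i=17 'b': node 0→1
i=18 'c': node 1→13
i=19 'b': node 13→14  emit P2@[17:19]
i=20 'e': node 14→0 ·f
i=21 'd': node 0→15  emit P3@[21:21]
i=22 'b': node 15→1 ·f
i=23 'e': node 1→0 ·f
i=24 'a': node 0→0
i=25 'b': node 0→1
i=26 'b': node 1→2
i=27 'a': node 2→3
i=28 'b': node 3→4

All matches (sorted): [[8,1],[14,0],[14,4],[15,3],[19,2],[21,3]]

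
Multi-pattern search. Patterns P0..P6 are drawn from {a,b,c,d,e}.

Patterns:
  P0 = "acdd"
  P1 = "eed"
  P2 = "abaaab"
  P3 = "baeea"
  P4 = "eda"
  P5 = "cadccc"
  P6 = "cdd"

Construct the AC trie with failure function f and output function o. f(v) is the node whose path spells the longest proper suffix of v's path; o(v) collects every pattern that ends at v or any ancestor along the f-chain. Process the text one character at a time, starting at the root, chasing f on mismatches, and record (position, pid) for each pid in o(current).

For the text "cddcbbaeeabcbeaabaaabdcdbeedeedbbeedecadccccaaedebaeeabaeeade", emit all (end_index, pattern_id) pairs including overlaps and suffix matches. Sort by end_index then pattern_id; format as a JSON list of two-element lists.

Build:
Trie nodes:
  n0 'ε': a→1 b→13 c→20 e→5
  n1 'a': b→8 c→2
  n2 'ac': d→3
  n3 'acd': d→4
  n4 'acdd': ·  ←P0
  n5 'e': d→18 e→6
  n6 'ee': d→7
  n7 'eed': ·  ←P1
  n8 'ab': a→9
  n9 'aba': a→10
  n10 'abaa': a→11
  n11 'abaaa': b→12
  n12 'abaaab': ·  ←P2
  n13 'b': a→14
  n14 'ba': e→15
  n15 'bae': e→16
  n16 'baee': a→17
  n17 'baeea': ·  ←P3
  n18 'ed': a→19
  n19 'eda': ·  ←P4
  n20 'c': a→21 d→26
  n21 'ca': d→22
  n22 'cad': c→23
  n23 'cadc': c→24
  n24 'cadcc': c→25
  n25 'cadccc': ·  ←P5
  n26 'cd': d→27
  n27 'cdd': ·  ←P6

Failure links (BFS by depth):
  n1('a'): parent n0 fail=0; on 'a' 0 → fail=0;  out ∅∪∅=∅
  n5('e'): parent n0 fail=0; on 'e' 0 → fail=0;  out ∅∪∅=∅
  n13('b'): parent n0 fail=0; on 'b' 0 → fail=0;  out ∅∪∅=∅
  n20('c'): parent n0 fail=0; on 'c' 0 → fail=0;  out ∅∪∅=∅
  n2('ac'): parent n1 fail=0; on 'c' 0 → fail=20;  out ∅∪∅=∅
  n6('ee'): parent n5 fail=0; on 'e' 0 → fail=5;  out ∅∪∅=∅
  n8('ab'): parent n1 fail=0; on 'b' 0 → fail=13;  out ∅∪∅=∅
  n14('ba'): parent n13 fail=0; on 'a' 0 → fail=1;  out ∅∪∅=∅
  n18('ed'): parent n5 fail=0; on 'd' 0 → fail=0;  out ∅∪∅=∅
  n21('ca'): parent n20 fail=0; on 'a' 0 → fail=1;  out ∅∪∅=∅
  n26('cd'): parent n20 fail=0; on 'd' 0 → fail=0;  out ∅∪∅=∅
  n3('acd'): parent n2 fail=20; on 'd' 20 → fail=26;  out ∅∪∅=∅
  n7('eed'): parent n6 fail=5; on 'd' 5 → fail=18;  out {1}∪∅={1}
  n9('aba'): parent n8 fail=13; on 'a' 13 → fail=14;  out ∅∪∅=∅
  n15('bae'): parent n14 fail=1; on 'e' 1→0 → fail=5;  out ∅∪∅=∅
  n19('eda'): parent n18 fail=0; on 'a' 0 → fail=1;  out {4}∪∅={4}
  n22('cad'): parent n21 fail=1; on 'd' 1→0 → fail=0;  out ∅∪∅=∅
  n27('cdd'): parent n26 fail=0; on 'd' 0 → fail=0;  out {6}∪∅={6}
  n4('acdd'): parent n3 fail=26; on 'd' 26 → fail=27;  out {0}∪{6}={0,6}
  n10('abaa'): parent n9 fail=14; on 'a' 14→1→0 → fail=1;  out ∅∪∅=∅
  n16('baee'): parent n15 fail=5; on 'e' 5 → fail=6;  out ∅∪∅=∅
  n23('cadc'): parent n22 fail=0; on 'c' 0 → fail=20;  out ∅∪∅=∅
  n11('abaaa'): parent n10 fail=1; on 'a' 1→0 → fail=1;  out ∅∪∅=∅
  n17('baeea'): parent n16 fail=6; on 'a' 6→5→0 → fail=1;  out {3}∪∅={3}
  n24('cadcc'): parent n23 fail=20; on 'c' 20→0 → fail=20;  out ∅∪∅=∅
  n12('abaaab'): parent n11 fail=1; on 'b' 1 → fail=8;  out {2}∪∅={2}
  n25('cadccc'): parent n24 fail=20; on 'c' 20→0 → fail=20;  out {5}∪∅={5}

Text stream:
pos 0 'c': at 20
pos 1 'd': at 26
pos 2 'd': at 27  ** P6@[0:2]
pos 3 'c': at 20 (via fail)
pos 4 'b': at 13 (via fail)
pos 5 'b': at 13 (via fail)
pos 6 'a': at 14
pos 7 'e': at 15
pos 8 'e': at 16
pos 9 'a': at 17  ** P3@[5:9]
pos 10 'b': at 8 (via fail)
pos 11 'c': at 20 (via fail)
pos 12 'b': at 13 (via fail)
pos 13 'e': at 5 (via fail)
pos 14 'a': at 1 (via fail)
pos 15 'a': at 1 (via fail)
pos 16 'b': at 8
pos 17 'a': at 9
pos 18 'a': at 10
pos 19 'a': at 11
pos 20 'b': at 12  ** P2@[15:20]
pos 21 'd': at 0 (via fail)
pos 22 'c': at 20
pos 23 'd': at 26
pos 24 'b': at 13 (via fail)
pos 25 'e': at 5 (via fail)
pos 26 'e': at 6
pos 27 'd': at 7  ** P1@[25:27]
pos 28 'e': at 5 (via fail)
pos 29 'e': at 6
pos 30 'd': at 7  ** P1@[28:30]
pos 31 'b': at 13 (via fail)
pos 32 'b': at 13 (via fail)
pos 33 'e': at 5 (via fail)
pos 34 'e': at 6
pos 35 'd': at 7  ** P1@[33:35]
pos 36 'e': at 5 (via fail)
pos 37 'c': at 20 (via fail)
pos 38 'a': at 21
pos 39 'd': at 22
pos 40 'c': at 23
pos 41 'c': at 24
pos 42 'c': at 25  ** P5@[37:42]
pos 43 'c': at 20 (via fail)
pos 44 'a': at 21
pos 45 'a': at 1 (via fail)
pos 46 'e': at 5 (via fail)
pos 47 'd': at 18
pos 48 'e': at 5 (via fail)
pos 49 'b': at 13 (via fail)
pos 50 'a': at 14
pos 51 'e': at 15
pos 52 'e': at 16
pos 53 'a': at 17  ** P3@[49:53]
pos 54 'b': at 8 (via fail)
pos 55 'a': at 9
pos 56 'e': at 15 (via fail)
pos 57 'e': at 16
pos 58 'a': at 17  ** P3@[54:58]
pos 59 'd': at 0 (via fail)
pos 60 'e': at 5

All matches (sorted): [[2,6],[9,3],[20,2],[27,1],[30,1],[35,1],[42,5],[53,3],[58,3]]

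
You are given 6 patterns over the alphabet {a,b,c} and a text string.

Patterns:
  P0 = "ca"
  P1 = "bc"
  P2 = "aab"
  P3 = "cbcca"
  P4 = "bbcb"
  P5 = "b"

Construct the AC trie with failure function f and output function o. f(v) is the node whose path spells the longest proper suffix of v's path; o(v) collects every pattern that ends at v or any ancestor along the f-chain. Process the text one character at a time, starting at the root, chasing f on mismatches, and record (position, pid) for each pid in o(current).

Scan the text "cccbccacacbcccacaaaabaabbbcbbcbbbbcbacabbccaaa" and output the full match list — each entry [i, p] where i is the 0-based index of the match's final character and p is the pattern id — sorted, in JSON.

Build automaton:
Trie nodes:
  n0 'ε': a→5 b→3 c→1
  n1 'c': a→2 b→8
  n2 'ca': ·  ←P0
  n3 'b': b→12 c→4  ←P5
  n4 'bc': ·  ←P1
  n5 'a': a→6
  n6 'aa': b→7
  n7 'aab': ·  ←P2
  n8 'cb': c→9
  n9 'cbc': c→10
  n10 'cbcc': a→11
  n11 'cbcca': ·  ←P3
  n12 'bb': c→13
  n13 'bbc': b→14
  n14 'bbcb': ·  ←P4

BFS fail/out derivation:
  n1('c'): parent n0 fail=0; on 'c' 0 → fail=0;  out ∅∪∅=∅
  n3('b'): parent n0 fail=0; on 'b' 0 → fail=0;  out {5}∪∅={5}
  n5('a'): parent n0 fail=0; on 'a' 0 → fail=0;  out ∅∪∅=∅
  n2('ca'): parent n1 fail=0; on 'a' 0 → fail=5;  out {0}∪∅={0}
  n4('bc'): parent n3 fail=0; on 'c' 0 → fail=1;  out {1}∪∅={1}
  n6('aa'): parent n5 fail=0; on 'a' 0 → fail=5;  out ∅∪∅=∅
  n8('cb'): parent n1 fail=0; on 'b' 0 → fail=3;  out ∅∪{5}={5}
  n12('bb'): parent n3 fail=0; on 'b' 0 → fail=3;  out ∅∪{5}={5}
  n7('aab'): parent n6 fail=5; on 'b' 5→0 → fail=3;  out {2}∪{5}={2,5}
  n9('cbc'): parent n8 fail=3; on 'c' 3 → fail=4;  out ∅∪{1}={1}
  n13('bbc'): parent n12 fail=3; on 'c' 3 → fail=4;  out ∅∪{1}={1}
  n10('cbcc'): parent n9 fail=4; on 'c' 4→1→0 → fail=1;  out ∅∪∅=∅
  n14('bbcb'): parent n13 fail=4; on 'b' 4→1 → fail=8;  out {4}∪{5}={4,5}
  n11('cbcca'): parent n10 fail=1; on 'a' 1 → fail=2;  out {3}∪{0}={0,3}

Run:
pos 0 'c': at 1
pos 1 'c': at 1 (via fail)
pos 2 'c': at 1 (via fail)
pos 3 'b': at 8  ** P5@[3:3]
pos 4 'c': at 9  ** P1@[3:4]
pos 5 'c': at 10
pos 6 'a': at 11  ** P0@[5:6],P3@[2:6]
pos 7 'c': at 1 (via fail)
pos 8 'a': at 2  ** P0@[7:8]
pos 9 'c': at 1 (via fail)
pos 10 'b': at 8  ** P5@[10:10]
pos 11 'c': at 9  ** P1@[10:11]
pos 12 'c': at 10
pos 13 'c': at 1 (via fail)
pos 14 'a': at 2  ** P0@[13:14]
pos 15 'c': at 1 (via fail)
pos 16 'a': at 2  ** P0@[15:16]
pos 17 'a': at 6 (via fail)
pos 18 'a': at 6 (via fail)
pos 19 'a': at 6 (via fail)
pos 20 'b': at 7  ** P2@[18:20],P5@[20:20]
pos 21 'a': at 5 (via fail)
pos 22 'a': at 6
pos 23 'b': at 7  ** P2@[21:23],P5@[23:23]
pos 24 'b': at 12 (via fail)  ** P5@[24:24]
pos 25 'b': at 12 (via fail)  ** P5@[25:25]
pos 26 'c': at 13  ** P1@[25:26]
pos 27 'b': at 14  ** P4@[24:27],P5@[27:27]
pos 28 'b': at 12 (via fail)  ** P5@[28:28]
pos 29 'c': at 13  ** P1@[28:29]
pos 30 'b': at 14  ** P4@[27:30],P5@[30:30]
pos 31 'b': at 12 (via fail)  ** P5@[31:31]
pos 32 'b': at 12 (via fail)  ** P5@[32:32]
pos 33 'b': at 12 (via fail)  ** P5@[33:33]
pos 34 'c': at 13  ** P1@[33:34]
pos 35 'b': at 14  ** P4@[32:35],P5@[35:35]
pos 36 'a': at 5 (via fail)
pos 37 'c': at 1 (via fail)
pos 38 'a': at 2  ** P0@[37:38]
pos 39 'b': at 3 (via fail)  ** P5@[39:39]
pos 40 'b': at 12  ** P5@[40:40]
pos 41 'c': at 13  ** P1@[40:41]
pos 42 'c': at 1 (via fail)
pos 43 'a': at 2  ** P0@[42:43]
pos 44 'a': at 6 (via fail)
pos 45 'a': at 6 (via fail)

Result: [[3,5],[4,1],[6,0],[6,3],[8,0],[10,5],[11,1],[14,0],[16,0],[20,2],[20,5],[23,2],[23,5],[24,5],[25,5],[26,1],[27,4],[27,5],[28,5],[29,1],[30,4],[30,5],[31,5],[32,5],[33,5],[34,1],[35,4],[35,5],[38,0],[39,5],[40,5],[41,1],[43,0]]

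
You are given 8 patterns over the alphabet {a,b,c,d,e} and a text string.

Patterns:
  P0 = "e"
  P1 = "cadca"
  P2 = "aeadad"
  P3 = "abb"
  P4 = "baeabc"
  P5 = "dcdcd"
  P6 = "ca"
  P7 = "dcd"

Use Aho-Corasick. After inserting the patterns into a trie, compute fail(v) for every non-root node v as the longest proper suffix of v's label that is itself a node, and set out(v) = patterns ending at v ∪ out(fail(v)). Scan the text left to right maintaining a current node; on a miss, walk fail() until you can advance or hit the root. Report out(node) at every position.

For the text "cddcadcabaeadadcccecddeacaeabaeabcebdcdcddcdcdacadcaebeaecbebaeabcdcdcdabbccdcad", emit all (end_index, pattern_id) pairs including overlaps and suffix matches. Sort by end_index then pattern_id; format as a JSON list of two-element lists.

Construct AC machine:
Trie nodes:
  0='ε' goto a→7 b→15 c→2 d→21 e→1
  1='e' goto ·  [P0 ends]
  2='c' goto a→3
  3='ca' goto d→4  [P6 ends]
  4='cad' goto c→5
  5='cadc' goto a→6
  6='cadca' goto ·  [P1 ends]
  7='a' goto b→13 e→8
  8='ae' goto a→9
  9='aea' goto d→10
  10='aead' goto a→11
  11='aeada' goto d→12
  12='aeadad' goto ·  [P2 ends]
  13='ab' goto b→14
  14='abb' goto ·  [P3 ends]
  15='b' goto a→16
  16='ba' goto e→17
  17='bae' goto a→18
  18='baea' goto b→19
  19='baeab' goto c→20
  20='baeabc' goto ·  [P4 ends]
  21='d' goto c→22
  22='dc' goto d→23
  23='dcd' goto c→24  [P7 ends]
  24='dcdc' goto d→25
  25='dcdcd' goto ·  [P5 ends]

BFS fail/out derivation:
  n1('e'): parent n0 fail=0; on 'e' 0 → fail=0;  out {0}∪∅={0}
  n2('c'): parent n0 fail=0; on 'c' 0 → fail=0;  out ∅∪∅=∅
  n7('a'): parent n0 fail=0; on 'a' 0 → fail=0;  out ∅∪∅=∅
  n15('b'): parent n0 fail=0; on 'b' 0 → fail=0;  out ∅∪∅=∅
  n21('d'): parent n0 fail=0; on 'd' 0 → fail=0;  out ∅∪∅=∅
  n3('ca'): parent n2 fail=0; on 'a' 0 → fail=7;  out {6}∪∅={6}
  n8('ae'): parent n7 fail=0; on 'e' 0 → fail=1;  out ∅∪{0}={0}
  n13('ab'): parent n7 fail=0; on 'b' 0 → fail=15;  out ∅∪∅=∅
  n16('ba'): parent n15 fail=0; on 'a' 0 → fail=7;  out ∅∪∅=∅
  n22('dc'): parent n21 fail=0; on 'c' 0 → fail=2;  out ∅∪∅=∅
  n4('cad'): parent n3 fail=7; on 'd' 7→0 → fail=21;  out ∅∪∅=∅
  n9('aea'): parent n8 fail=1; on 'a' 1→0 → fail=7;  out ∅∪∅=∅
  n14('abb'): parent n13 fail=15; on 'b' 15→0 → fail=15;  out {3}∪∅={3}
  n17('bae'): parent n16 fail=7; on 'e' 7 → fail=8;  out ∅∪{0}={0}
  n23('dcd'): parent n22 fail=2; on 'd' 2→0 → fail=21;  out {7}∪∅={7}
  n5('cadc'): parent n4 fail=21; on 'c' 21 → fail=22;  out ∅∪∅=∅
  n10('aead'): parent n9 fail=7; on 'd' 7→0 → fail=21;  out ∅∪∅=∅
  n18('baea'): parent n17 fail=8; on 'a' 8 → fail=9;  out ∅∪∅=∅
  n24('dcdc'): parent n23 fail=21; on 'c' 21 → fail=22;  out ∅∪∅=∅
  n6('cadca'): parent n5 fail=22; on 'a' 22→2 → fail=3;  out {1}∪{6}={1,6}
  n11('aeada'): parent n10 fail=21; on 'a' 21→0 → fail=7;  out ∅∪∅=∅
  n19('baeab'): parent n18 fail=9; on 'b' 9→7 → fail=13;  out ∅∪∅=∅
  n25('dcdcd'): parent n24 fail=22; on 'd' 22 → fail=23;  out {5}∪{7}={5,7}
  n12('aeadad'): parent n11 fail=7; on 'd' 7→0 → fail=21;  out {2}∪∅={2}
  n20('baeabc'): parent n19 fail=13; on 'c' 13→15→0 → fail=2;  out {4}∪∅={4}

Run:
i=0 'c': node 0→2
i=1 'd': node 2→21 (fail-walked)
i=2 'd': node 21→21 (fail-walked)
i=3 'c': node 21→22
i=4 'a': node 22→3 (fail-walked)  → match P6@[3:4]
i=5 'd': node 3→4
i=6 'c': node 4→5
i=7 'a': node 5→6  → match P1@[3:7],P6@[6:7]
i=8 'b': node 6→13 (fail-walked)
i=9 'a': node 13→16 (fail-walked)
i=10 'e': node 16→17  → match P0@[10:10]
i=11 'a': node 17→18
i=12 'd': node 18→10 (fail-walked)
i=13 'a': node 10→11
i=14 'd': node 11→12  → match P2@[9:14]
i=15 'c': node 12→22 (fail-walked)
i=16 'c': node 22→2 (fail-walked)
i=17 'c': node 2→2 (fail-walked)
i=18 'e': node 2→1 (fail-walked)  → match P0@[18:18]
i=19 'c': node 1→2 (fail-walked)
i=20 'd': node 2→21 (fail-walked)
i=21 'd': node 21→21 (fail-walked)
i=22 'e': node 21→1 (fail-walked)  → match P0@[22:22]
i=23 'a': node 1→7 (fail-walked)
i=24 'c': node 7→2 (fail-walked)
i=25 'a': node 2→3  → match P6@[24:25]
i=26 'e': node 3→8 (fail-walked)  → match P0@[26:26]
i=27 'a': node 8→9
i=28 'b': node 9→13 (fail-walked)
i=29 'a': node 13→16 (fail-walked)
i=30 'e': node 16→17  → match P0@[30:30]
i=31 'a': node 17→18
i=32 'b': node 18→19
i=33 'c': node 19→20  → match P4@[28:33]
i=34 'e': node 20→1 (fail-walked)  → match P0@[34:34]
i=35 'b': node 1→15 (fail-walked)
i=36 'd': node 15→21 (fail-walked)
i=37 'c': node 21→22
i=38 'd': node 22→23  → match P7@[36:38]
i=39 'c': node 23→24
i=40 'd': node 24→25  → match P5@[36:40],P7@[38:40]
i=41 'd': node 25→21 (fail-walked)
i=42 'c': node 21→22
i=43 'd': node 22→23  → match P7@[41:43]
i=44 'c': node 23→24
i=45 'd': node 24→25  → match P5@[41:45],P7@[43:45]
i=46 'a': node 25→7 (fail-walked)
i=47 'c': node 7→2 (fail-walked)
i=48 'a': node 2→3  → match P6@[47:48]
i=49 'd': node 3→4
i=50 'c': node 4→5
i=51 'a': node 5→6  → match P1@[47:51],P6@[50:51]
i=52 'e': node 6→8 (fail-walked)  → match P0@[52:52]
i=53 'b': node 8→15 (fail-walked)
i=54 'e': node 15→1 (fail-walked)  → match P0@[54:54]
i=55 'a': node 1→7 (fail-walked)
i=56 'e': node 7→8  → match P0@[56:56]
i=57 'c': node 8→2 (fail-walked)
i=58 'b': node 2→15 (fail-walked)
i=59 'e': node 15→1 (fail-walked)  → match P0@[59:59]
i=60 'b': node 1→15 (fail-walked)
i=61 'a': node 15→16
i=62 'e': node 16→17  → match P0@[62:62]
i=63 'a': node 17→18
i=64 'b': node 18→19
i=65 'c': node 19→20  → match P4@[60:65]
i=66 'd': node 20→21 (fail-walked)
i=67 'c': node 21→22
i=68 'd': node 22→23  → match P7@[66:68]
i=69 'c': node 23→24
i=70 'd': node 24→25  → match P5@[66:70],P7@[68:70]
i=71 'a': node 25→7 (fail-walked)
i=72 'b': node 7→13
i=73 'b': node 13→14  → match P3@[71:73]
i=74 'c': node 14→2 (fail-walked)
i=75 'c': node 2→2 (fail-walked)
i=76 'd': node 2→21 (fail-walked)
i=77 'c': node 21→22
i=78 'a': node 22→3 (fail-walked)  → match P6@[77:78]
i=79 'd': node 3→4

Result: [[4,6],[7,1],[7,6],[10,0],[14,2],[18,0],[22,0],[25,6],[26,0],[30,0],[33,4],[34,0],[38,7],[40,5],[40,7],[43,7],[45,5],[45,7],[48,6],[51,1],[51,6],[52,0],[54,0],[56,0],[59,0],[62,0],[65,4],[68,7],[70,5],[70,7],[73,3],[78,6]]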